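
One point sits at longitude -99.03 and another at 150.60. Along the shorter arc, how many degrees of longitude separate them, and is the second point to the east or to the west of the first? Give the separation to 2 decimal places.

110.37° west

Raw difference: 150.60 − -99.03 = 249.63°.
Normalise into (−180°, 180°]: 249.63° − 360° = -110.37°.
Negative ⇒ the second point lies to the west; separation 110.37°.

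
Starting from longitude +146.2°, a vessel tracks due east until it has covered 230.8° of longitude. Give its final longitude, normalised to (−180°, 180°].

Start at +146.2°; shift +230.8° → +377.0°.
+377.0° lies outside (−180°, 180°]; subtract 360° → +17.0°.

+17.0°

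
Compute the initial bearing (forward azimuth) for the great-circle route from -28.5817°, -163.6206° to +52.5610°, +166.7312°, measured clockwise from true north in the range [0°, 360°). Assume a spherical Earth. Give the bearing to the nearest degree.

Δλ = 166.7312 − -163.6206 = 330.3518°; wrapped into (−180°, 180°]: -29.6482°.
θ = atan2( sin Δλ · cos φ₂ , cos φ₁ · sin φ₂ − sin φ₁ · cos φ₂ · cos Δλ )
  = atan2(-0.30072, 0.95000) = -17.565° → normalised to [0°, 360°): 342.435°.

342°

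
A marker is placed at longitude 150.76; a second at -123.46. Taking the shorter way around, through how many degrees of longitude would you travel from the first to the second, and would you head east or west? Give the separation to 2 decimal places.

85.78° east

Raw difference: -123.46 − 150.76 = -274.22°.
Normalise into (−180°, 180°]: -274.22° + 360° = 85.78°.
Positive ⇒ the second point lies to the east; separation 85.78°.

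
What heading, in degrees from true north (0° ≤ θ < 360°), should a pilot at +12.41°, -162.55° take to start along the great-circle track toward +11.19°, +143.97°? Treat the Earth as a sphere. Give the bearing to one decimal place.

274.6°

Δλ = 143.97 − -162.55 = 306.52°; wrapped into (−180°, 180°]: -53.48°.
θ = atan2( sin Δλ · cos φ₂ , cos φ₁ · sin φ₂ − sin φ₁ · cos φ₂ · cos Δλ )
  = atan2(-0.78837, 0.06407) = -85.354° → normalised to [0°, 360°): 274.646°.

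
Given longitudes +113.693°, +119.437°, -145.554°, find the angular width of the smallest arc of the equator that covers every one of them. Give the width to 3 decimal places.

Sort the longitudes: -145.554°, +113.693°, +119.437°.
Eastward gaps between consecutive values (wrapping around): 259.247°, 5.744°, 95.009°.
Largest gap = 259.247° ⇒ minimal covering band is its complement: 360° − 259.247° = 100.753°.
Band runs from +113.693° eastward to -145.554°, crossing the antimeridian.

100.753°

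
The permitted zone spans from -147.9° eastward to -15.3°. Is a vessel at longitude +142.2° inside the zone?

No

Band width going east from -147.9° to -15.3°: ((-15.3 − -147.9) mod 360) = 132.6°.
Offset of +142.2° east of the west edge: ((142.2 − -147.9) mod 360) = 290.1°.
290.1° > 132.6° ⇒ outside.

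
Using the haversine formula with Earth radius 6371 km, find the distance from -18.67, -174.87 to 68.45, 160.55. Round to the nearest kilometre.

9888 km

Δλ = 160.55 − -174.87 = 335.42°; wrapped into (−180°, 180°]: -24.58°.
Δφ = 68.45 − -18.67 = 87.12°.
a = sin²(Δφ/2) + cos φ₁ · cos φ₂ · sin²(Δλ/2) = 0.490645.
c = 2·atan2(√a, √(1−a)) = 1.55208 rad → d = 6371·c ≈ 9888.33 km.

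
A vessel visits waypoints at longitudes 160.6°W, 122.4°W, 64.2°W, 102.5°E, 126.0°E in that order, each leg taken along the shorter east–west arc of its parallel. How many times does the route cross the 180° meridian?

Leg 1: -160.6° → -122.4°, shortest Δλ = 38.2° (east) — does not cross 180°.
Leg 2: -122.4° → -64.2°, shortest Δλ = 58.2° (east) — does not cross 180°.
Leg 3: -64.2° → +102.5°, shortest Δλ = 166.7° (east) — does not cross 180°.
Leg 4: +102.5° → +126.0°, shortest Δλ = 23.5° (east) — does not cross 180°.
Total crossings: 0.

0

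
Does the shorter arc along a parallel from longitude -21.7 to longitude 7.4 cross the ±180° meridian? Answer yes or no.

No

Signed shortest Δλ = ((7.4 − -21.7 + 180) mod 360) − 180 = 29.1°.
Going east by 29.1° from -21.7° reaches +7.4° without touching 180°.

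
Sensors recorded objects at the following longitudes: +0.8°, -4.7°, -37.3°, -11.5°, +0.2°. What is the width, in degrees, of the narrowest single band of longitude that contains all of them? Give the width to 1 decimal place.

Sort the longitudes: -37.3°, -11.5°, -4.7°, +0.2°, +0.8°.
Eastward gaps between consecutive values (wrapping around): 25.8°, 6.8°, 4.9°, 0.6°, 321.9°.
Largest gap = 321.9° ⇒ minimal covering band is its complement: 360° − 321.9° = 38.1°.
Band runs from -37.3° eastward to +0.8°.

38.1°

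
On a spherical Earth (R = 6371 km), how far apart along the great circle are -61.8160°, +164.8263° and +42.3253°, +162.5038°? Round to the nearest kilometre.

11582 km

Δλ = 162.5038 − 164.8263 = -2.3225°.
Δφ = 42.3253 − -61.8160 = 104.1413°.
a = sin²(Δφ/2) + cos φ₁ · cos φ₂ · sin²(Δλ/2) = 0.622300.
c = 2·atan2(√a, √(1−a)) = 1.81790 rad → d = 6371·c ≈ 11581.87 km.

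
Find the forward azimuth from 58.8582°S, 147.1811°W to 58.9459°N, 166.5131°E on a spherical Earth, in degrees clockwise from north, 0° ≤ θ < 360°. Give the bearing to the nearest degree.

Δλ = 166.5131 − -147.1811 = 313.6942°; wrapped into (−180°, 180°]: -46.3058°.
θ = atan2( sin Δλ · cos φ₂ , cos φ₁ · sin φ₂ − sin φ₁ · cos φ₂ · cos Δλ )
  = atan2(-0.37298, 0.74804) = -26.501° → normalised to [0°, 360°): 333.499°.

333°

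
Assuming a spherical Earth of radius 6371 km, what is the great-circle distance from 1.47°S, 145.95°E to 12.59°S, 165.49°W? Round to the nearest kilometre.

5489 km

Δλ = -165.49 − 145.95 = -311.44°; wrapped into (−180°, 180°]: 48.56°.
Δφ = -12.59 − -1.47 = -11.12°.
a = sin²(Δφ/2) + cos φ₁ · cos φ₂ · sin²(Δλ/2) = 0.174350.
c = 2·atan2(√a, √(1−a)) = 0.86150 rad → d = 6371·c ≈ 5488.61 km.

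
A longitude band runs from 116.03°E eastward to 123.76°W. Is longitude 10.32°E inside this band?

No

Band width going east from +116.03° to -123.76°: ((-123.76 − 116.03) mod 360) = 120.21°.
Offset of +10.32° east of the west edge: ((10.32 − 116.03) mod 360) = 254.29°.
254.29° > 120.21° ⇒ outside.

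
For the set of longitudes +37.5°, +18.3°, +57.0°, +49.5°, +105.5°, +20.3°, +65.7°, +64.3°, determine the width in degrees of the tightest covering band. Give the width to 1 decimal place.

Sort the longitudes: +18.3°, +20.3°, +37.5°, +49.5°, +57.0°, +64.3°, +65.7°, +105.5°.
Eastward gaps between consecutive values (wrapping around): 2.0°, 17.2°, 12.0°, 7.5°, 7.3°, 1.4°, 39.8°, 272.8°.
Largest gap = 272.8° ⇒ minimal covering band is its complement: 360° − 272.8° = 87.2°.
Band runs from +18.3° eastward to +105.5°.

87.2°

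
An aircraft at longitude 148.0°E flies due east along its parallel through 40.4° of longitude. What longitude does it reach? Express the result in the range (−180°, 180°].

171.6°W

Start at +148.0°; shift +40.4° → +188.4°.
+188.4° lies outside (−180°, 180°]; subtract 360° → -171.6°.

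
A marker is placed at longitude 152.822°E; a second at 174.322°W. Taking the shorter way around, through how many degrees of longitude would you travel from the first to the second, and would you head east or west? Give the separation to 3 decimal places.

Raw difference: -174.322 − 152.822 = -327.144°.
Normalise into (−180°, 180°]: -327.144° + 360° = 32.856°.
Positive ⇒ the second point lies to the east; separation 32.856°.

32.856° east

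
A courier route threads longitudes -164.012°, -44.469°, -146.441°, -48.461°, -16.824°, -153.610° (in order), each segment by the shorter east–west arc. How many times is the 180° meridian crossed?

Leg 1: -164.012° → -44.469°, shortest Δλ = 119.543° (east) — does not cross 180°.
Leg 2: -44.469° → -146.441°, shortest Δλ = -101.972° (west) — does not cross 180°.
Leg 3: -146.441° → -48.461°, shortest Δλ = 97.98° (east) — does not cross 180°.
Leg 4: -48.461° → -16.824°, shortest Δλ = 31.637° (east) — does not cross 180°.
Leg 5: -16.824° → -153.610°, shortest Δλ = -136.786° (west) — does not cross 180°.
Total crossings: 0.

0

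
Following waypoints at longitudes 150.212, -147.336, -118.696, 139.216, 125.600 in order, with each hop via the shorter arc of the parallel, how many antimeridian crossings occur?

2

Leg 1: +150.212° → -147.336°, shortest Δλ = 62.452° (east) — crosses 180°.
Leg 2: -147.336° → -118.696°, shortest Δλ = 28.64° (east) — does not cross 180°.
Leg 3: -118.696° → +139.216°, shortest Δλ = -102.088° (west) — crosses 180°.
Leg 4: +139.216° → +125.600°, shortest Δλ = -13.616° (west) — does not cross 180°.
Total crossings: 2.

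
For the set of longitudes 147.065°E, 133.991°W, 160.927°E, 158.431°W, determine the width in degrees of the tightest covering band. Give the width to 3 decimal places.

Sort the longitudes: -158.431°, -133.991°, +147.065°, +160.927°.
Eastward gaps between consecutive values (wrapping around): 24.440°, 281.056°, 13.862°, 40.642°.
Largest gap = 281.056° ⇒ minimal covering band is its complement: 360° − 281.056° = 78.944°.
Band runs from +147.065° eastward to -133.991°, crossing the antimeridian.

78.944°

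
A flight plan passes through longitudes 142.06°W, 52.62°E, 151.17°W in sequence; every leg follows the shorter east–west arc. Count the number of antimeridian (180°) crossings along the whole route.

2

Leg 1: -142.06° → +52.62°, shortest Δλ = -165.32° (west) — crosses 180°.
Leg 2: +52.62° → -151.17°, shortest Δλ = 156.21° (east) — crosses 180°.
Total crossings: 2.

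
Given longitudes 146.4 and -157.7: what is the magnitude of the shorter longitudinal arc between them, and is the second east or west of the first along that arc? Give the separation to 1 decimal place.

55.9° east

Raw difference: -157.7 − 146.4 = -304.1°.
Normalise into (−180°, 180°]: -304.1° + 360° = 55.9°.
Positive ⇒ the second point lies to the east; separation 55.9°.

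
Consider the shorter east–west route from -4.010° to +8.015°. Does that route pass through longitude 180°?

No

Signed shortest Δλ = ((8.015 − -4.010 + 180) mod 360) − 180 = 12.025°.
Going east by 12.025° from -4.010° reaches +8.015° without touching 180°.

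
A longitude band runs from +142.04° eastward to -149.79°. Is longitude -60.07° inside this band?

Band width going east from +142.04° to -149.79°: ((-149.79 − 142.04) mod 360) = 68.17°.
Offset of -60.07° east of the west edge: ((-60.07 − 142.04) mod 360) = 157.89°.
157.89° > 68.17° ⇒ outside.

No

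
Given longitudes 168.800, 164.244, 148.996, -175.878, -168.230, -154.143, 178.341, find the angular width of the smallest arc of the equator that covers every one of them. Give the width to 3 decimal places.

56.861°

Sort the longitudes: -175.878°, -168.230°, -154.143°, +148.996°, +164.244°, +168.800°, +178.341°.
Eastward gaps between consecutive values (wrapping around): 7.648°, 14.087°, 303.139°, 15.248°, 4.556°, 9.541°, 5.781°.
Largest gap = 303.139° ⇒ minimal covering band is its complement: 360° − 303.139° = 56.861°.
Band runs from +148.996° eastward to -154.143°, crossing the antimeridian.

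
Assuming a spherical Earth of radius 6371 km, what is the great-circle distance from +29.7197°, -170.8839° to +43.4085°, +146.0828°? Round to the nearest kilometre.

4080 km

Δλ = 146.0828 − -170.8839 = 316.9667°; wrapped into (−180°, 180°]: -43.0333°.
Δφ = 43.4085 − 29.7197 = 13.6888°.
a = sin²(Δφ/2) + cos φ₁ · cos φ₂ · sin²(Δλ/2) = 0.099074.
c = 2·atan2(√a, √(1−a)) = 0.64041 rad → d = 6371·c ≈ 4080.03 km.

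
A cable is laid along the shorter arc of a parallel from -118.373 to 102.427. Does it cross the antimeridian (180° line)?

Naïve |102.427 − -118.373| = 220.8° > 180°, so the shorter arc goes the other way round — across 180°.
Signed shortest Δλ = ((102.427 − -118.373 + 180) mod 360) − 180 = -139.2°.
Going west by 139.2° from -118.373° passes through 180° before reaching +102.427°.

Yes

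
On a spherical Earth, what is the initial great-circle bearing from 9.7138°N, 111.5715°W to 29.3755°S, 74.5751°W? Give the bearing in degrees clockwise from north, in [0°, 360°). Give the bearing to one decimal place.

138.9°

Δλ = -74.5751 − -111.5715 = 36.9964°.
θ = atan2( sin Δλ · cos φ₂ , cos φ₁ · sin φ₂ − sin φ₁ · cos φ₂ · cos Δλ )
  = atan2(0.52439, -0.60093) = 138.891° → normalised to [0°, 360°): 138.891°.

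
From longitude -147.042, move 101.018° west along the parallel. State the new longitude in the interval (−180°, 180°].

+111.940°

Start at -147.042°; shift −101.018° → -248.060°.
-248.060° lies outside (−180°, 180°]; add 360° → +111.940°.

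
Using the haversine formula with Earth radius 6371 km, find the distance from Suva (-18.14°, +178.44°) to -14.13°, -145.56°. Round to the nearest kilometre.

Δλ = -145.56 − 178.44 = -324.00°; wrapped into (−180°, 180°]: 36.00°.
Δφ = -14.13 − -18.14 = 4.01°.
a = sin²(Δφ/2) + cos φ₁ · cos φ₂ · sin²(Δλ/2) = 0.089224.
c = 2·atan2(√a, √(1−a)) = 0.60667 rad → d = 6371·c ≈ 3865.08 km.

3865 km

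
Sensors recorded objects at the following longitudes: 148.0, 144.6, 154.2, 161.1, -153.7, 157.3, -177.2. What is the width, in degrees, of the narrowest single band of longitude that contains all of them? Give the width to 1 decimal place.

61.7°

Sort the longitudes: -177.2°, -153.7°, +144.6°, +148.0°, +154.2°, +157.3°, +161.1°.
Eastward gaps between consecutive values (wrapping around): 23.5°, 298.3°, 3.4°, 6.2°, 3.1°, 3.8°, 21.7°.
Largest gap = 298.3° ⇒ minimal covering band is its complement: 360° − 298.3° = 61.7°.
Band runs from +144.6° eastward to -153.7°, crossing the antimeridian.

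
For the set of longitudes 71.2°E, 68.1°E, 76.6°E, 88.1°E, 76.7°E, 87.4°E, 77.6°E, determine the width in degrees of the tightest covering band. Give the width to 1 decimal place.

Sort the longitudes: +68.1°, +71.2°, +76.6°, +76.7°, +77.6°, +87.4°, +88.1°.
Eastward gaps between consecutive values (wrapping around): 3.1°, 5.4°, 0.1°, 0.9°, 9.8°, 0.7°, 340.0°.
Largest gap = 340.0° ⇒ minimal covering band is its complement: 360° − 340.0° = 20.0°.
Band runs from +68.1° eastward to +88.1°.

20.0°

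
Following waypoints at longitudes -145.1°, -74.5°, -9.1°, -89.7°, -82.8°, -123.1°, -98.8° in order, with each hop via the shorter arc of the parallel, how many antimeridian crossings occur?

0

Leg 1: -145.1° → -74.5°, shortest Δλ = 70.6° (east) — does not cross 180°.
Leg 2: -74.5° → -9.1°, shortest Δλ = 65.4° (east) — does not cross 180°.
Leg 3: -9.1° → -89.7°, shortest Δλ = -80.6° (west) — does not cross 180°.
Leg 4: -89.7° → -82.8°, shortest Δλ = 6.9° (east) — does not cross 180°.
Leg 5: -82.8° → -123.1°, shortest Δλ = -40.3° (west) — does not cross 180°.
Leg 6: -123.1° → -98.8°, shortest Δλ = 24.3° (east) — does not cross 180°.
Total crossings: 0.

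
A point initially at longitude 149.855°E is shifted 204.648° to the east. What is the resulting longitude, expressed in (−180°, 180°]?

Start at +149.855°; shift +204.648° → +354.503°.
+354.503° lies outside (−180°, 180°]; subtract 360° → -5.497°.

5.497°W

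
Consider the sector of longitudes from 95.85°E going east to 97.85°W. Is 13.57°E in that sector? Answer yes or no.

No

Band width going east from +95.85° to -97.85°: ((-97.85 − 95.85) mod 360) = 166.30°.
Offset of +13.57° east of the west edge: ((13.57 − 95.85) mod 360) = 277.72°.
277.72° > 166.30° ⇒ outside.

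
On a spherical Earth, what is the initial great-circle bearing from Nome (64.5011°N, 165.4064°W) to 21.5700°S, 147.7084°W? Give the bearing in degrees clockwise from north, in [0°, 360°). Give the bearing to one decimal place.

163.6°

Δλ = -147.7084 − -165.4064 = 17.6980°.
θ = atan2( sin Δλ · cos φ₂ , cos φ₁ · sin φ₂ − sin φ₁ · cos φ₂ · cos Δλ )
  = atan2(0.28271, -0.95792) = 163.557° → normalised to [0°, 360°): 163.557°.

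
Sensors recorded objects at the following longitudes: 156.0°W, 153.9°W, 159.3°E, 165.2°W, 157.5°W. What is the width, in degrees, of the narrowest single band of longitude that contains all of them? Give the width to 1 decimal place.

46.8°

Sort the longitudes: -165.2°, -157.5°, -156.0°, -153.9°, +159.3°.
Eastward gaps between consecutive values (wrapping around): 7.7°, 1.5°, 2.1°, 313.2°, 35.5°.
Largest gap = 313.2° ⇒ minimal covering band is its complement: 360° − 313.2° = 46.8°.
Band runs from +159.3° eastward to -153.9°, crossing the antimeridian.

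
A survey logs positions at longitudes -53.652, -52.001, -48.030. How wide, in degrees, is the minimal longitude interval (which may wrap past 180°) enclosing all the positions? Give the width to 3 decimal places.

Sort the longitudes: -53.652°, -52.001°, -48.030°.
Eastward gaps between consecutive values (wrapping around): 1.651°, 3.971°, 354.378°.
Largest gap = 354.378° ⇒ minimal covering band is its complement: 360° − 354.378° = 5.622°.
Band runs from -53.652° eastward to -48.030°.

5.622°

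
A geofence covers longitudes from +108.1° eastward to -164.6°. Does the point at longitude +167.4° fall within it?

Band width going east from +108.1° to -164.6°: ((-164.6 − 108.1) mod 360) = 87.3°.
Offset of +167.4° east of the west edge: ((167.4 − 108.1) mod 360) = 59.3°.
59.3° ≤ 87.3° ⇒ inside.

Yes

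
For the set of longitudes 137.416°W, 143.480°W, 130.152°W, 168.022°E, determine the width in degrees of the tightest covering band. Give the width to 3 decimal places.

61.826°

Sort the longitudes: -143.480°, -137.416°, -130.152°, +168.022°.
Eastward gaps between consecutive values (wrapping around): 6.064°, 7.264°, 298.174°, 48.498°.
Largest gap = 298.174° ⇒ minimal covering band is its complement: 360° − 298.174° = 61.826°.
Band runs from +168.022° eastward to -130.152°, crossing the antimeridian.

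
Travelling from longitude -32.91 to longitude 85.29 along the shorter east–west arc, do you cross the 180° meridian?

No

Signed shortest Δλ = ((85.29 − -32.91 + 180) mod 360) − 180 = 118.2°.
Going east by 118.2° from -32.91° reaches +85.29° without touching 180°.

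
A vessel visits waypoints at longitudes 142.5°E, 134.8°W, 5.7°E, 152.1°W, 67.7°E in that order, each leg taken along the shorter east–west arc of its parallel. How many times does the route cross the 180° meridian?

Leg 1: +142.5° → -134.8°, shortest Δλ = 82.7° (east) — crosses 180°.
Leg 2: -134.8° → +5.7°, shortest Δλ = 140.5° (east) — does not cross 180°.
Leg 3: +5.7° → -152.1°, shortest Δλ = -157.8° (west) — does not cross 180°.
Leg 4: -152.1° → +67.7°, shortest Δλ = -140.2° (west) — crosses 180°.
Total crossings: 2.

2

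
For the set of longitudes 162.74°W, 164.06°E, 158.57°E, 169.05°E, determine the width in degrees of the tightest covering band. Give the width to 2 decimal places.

38.69°

Sort the longitudes: -162.74°, +158.57°, +164.06°, +169.05°.
Eastward gaps between consecutive values (wrapping around): 321.31°, 5.49°, 4.99°, 28.21°.
Largest gap = 321.31° ⇒ minimal covering band is its complement: 360° − 321.31° = 38.69°.
Band runs from +158.57° eastward to -162.74°, crossing the antimeridian.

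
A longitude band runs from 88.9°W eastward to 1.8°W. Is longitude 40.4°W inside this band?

Yes

Band width going east from -88.9° to -1.8°: ((-1.8 − -88.9) mod 360) = 87.1°.
Offset of -40.4° east of the west edge: ((-40.4 − -88.9) mod 360) = 48.5°.
48.5° ≤ 87.1° ⇒ inside.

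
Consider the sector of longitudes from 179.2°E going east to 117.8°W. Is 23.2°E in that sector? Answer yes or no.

No

Band width going east from +179.2° to -117.8°: ((-117.8 − 179.2) mod 360) = 63.0°.
Offset of +23.2° east of the west edge: ((23.2 − 179.2) mod 360) = 204.0°.
204.0° > 63.0° ⇒ outside.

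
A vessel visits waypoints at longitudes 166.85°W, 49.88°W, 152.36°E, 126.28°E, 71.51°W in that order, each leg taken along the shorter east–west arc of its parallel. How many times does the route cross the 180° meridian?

2

Leg 1: -166.85° → -49.88°, shortest Δλ = 116.97° (east) — does not cross 180°.
Leg 2: -49.88° → +152.36°, shortest Δλ = -157.76° (west) — crosses 180°.
Leg 3: +152.36° → +126.28°, shortest Δλ = -26.08° (west) — does not cross 180°.
Leg 4: +126.28° → -71.51°, shortest Δλ = 162.21° (east) — crosses 180°.
Total crossings: 2.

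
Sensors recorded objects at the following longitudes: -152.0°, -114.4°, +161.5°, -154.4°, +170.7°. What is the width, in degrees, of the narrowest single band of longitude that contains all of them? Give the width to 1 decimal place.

84.1°

Sort the longitudes: -154.4°, -152.0°, -114.4°, +161.5°, +170.7°.
Eastward gaps between consecutive values (wrapping around): 2.4°, 37.6°, 275.9°, 9.2°, 34.9°.
Largest gap = 275.9° ⇒ minimal covering band is its complement: 360° − 275.9° = 84.1°.
Band runs from +161.5° eastward to -114.4°, crossing the antimeridian.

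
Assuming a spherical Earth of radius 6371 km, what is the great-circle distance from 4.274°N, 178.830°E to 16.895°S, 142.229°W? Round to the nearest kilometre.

Δλ = -142.229 − 178.830 = -321.059°; wrapped into (−180°, 180°]: 38.941°.
Δφ = -16.895 − 4.274 = -21.169°.
a = sin²(Δφ/2) + cos φ₁ · cos φ₂ · sin²(Δλ/2) = 0.139753.
c = 2·atan2(√a, √(1−a)) = 0.76628 rad → d = 6371·c ≈ 4881.97 km.

4882 km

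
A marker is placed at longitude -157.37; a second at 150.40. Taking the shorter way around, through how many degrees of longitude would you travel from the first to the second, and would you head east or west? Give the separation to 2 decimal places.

52.23° west

Raw difference: 150.40 − -157.37 = 307.77°.
Normalise into (−180°, 180°]: 307.77° − 360° = -52.23°.
Negative ⇒ the second point lies to the west; separation 52.23°.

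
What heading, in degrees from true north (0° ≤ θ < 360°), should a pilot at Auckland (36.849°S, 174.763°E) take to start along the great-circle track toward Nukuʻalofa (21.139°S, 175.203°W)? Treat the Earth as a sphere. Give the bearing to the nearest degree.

Δλ = -175.203 − 174.763 = -349.966°; wrapped into (−180°, 180°]: 10.034°.
θ = atan2( sin Δλ · cos φ₂ , cos φ₁ · sin φ₂ − sin φ₁ · cos φ₂ · cos Δλ )
  = atan2(0.16251, 0.26221) = 31.789° → normalised to [0°, 360°): 31.789°.

32°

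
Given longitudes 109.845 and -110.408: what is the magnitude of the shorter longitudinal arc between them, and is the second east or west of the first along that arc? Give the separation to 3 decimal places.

Raw difference: -110.408 − 109.845 = -220.253°.
Normalise into (−180°, 180°]: -220.253° + 360° = 139.747°.
Positive ⇒ the second point lies to the east; separation 139.747°.

139.747° east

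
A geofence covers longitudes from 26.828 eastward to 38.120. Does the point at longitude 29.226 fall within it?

Yes

Band width going east from +26.828° to +38.120°: ((38.120 − 26.828) mod 360) = 11.292°.
Offset of +29.226° east of the west edge: ((29.226 − 26.828) mod 360) = 2.398°.
2.398° ≤ 11.292° ⇒ inside.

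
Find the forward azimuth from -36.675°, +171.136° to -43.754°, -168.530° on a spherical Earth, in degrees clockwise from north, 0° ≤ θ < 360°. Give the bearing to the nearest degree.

Δλ = -168.530 − 171.136 = -339.666°; wrapped into (−180°, 180°]: 20.334°.
θ = atan2( sin Δλ · cos φ₂ , cos φ₁ · sin φ₂ − sin φ₁ · cos φ₂ · cos Δλ )
  = atan2(0.25100, -0.15012) = 120.884° → normalised to [0°, 360°): 120.884°.

121°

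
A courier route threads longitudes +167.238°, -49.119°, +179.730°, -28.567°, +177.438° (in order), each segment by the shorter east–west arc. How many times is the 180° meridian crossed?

4

Leg 1: +167.238° → -49.119°, shortest Δλ = 143.643° (east) — crosses 180°.
Leg 2: -49.119° → +179.730°, shortest Δλ = -131.151° (west) — crosses 180°.
Leg 3: +179.730° → -28.567°, shortest Δλ = 151.703° (east) — crosses 180°.
Leg 4: -28.567° → +177.438°, shortest Δλ = -153.995° (west) — crosses 180°.
Total crossings: 4.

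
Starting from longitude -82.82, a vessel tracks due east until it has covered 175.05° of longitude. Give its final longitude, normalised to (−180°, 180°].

+92.23°

Start at -82.82°; shift +175.05° → +92.23°.
+92.23° already lies in (−180°, 180°].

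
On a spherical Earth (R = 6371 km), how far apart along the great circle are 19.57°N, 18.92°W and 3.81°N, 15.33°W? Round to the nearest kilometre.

1795 km

Δλ = -15.33 − -18.92 = 3.59°.
Δφ = 3.81 − 19.57 = -15.76°.
a = sin²(Δφ/2) + cos φ₁ · cos φ₂ · sin²(Δλ/2) = 0.019719.
c = 2·atan2(√a, √(1−a)) = 0.28178 rad → d = 6371·c ≈ 1795.20 km.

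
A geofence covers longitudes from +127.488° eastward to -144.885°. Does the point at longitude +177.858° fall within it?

Band width going east from +127.488° to -144.885°: ((-144.885 − 127.488) mod 360) = 87.627°.
Offset of +177.858° east of the west edge: ((177.858 − 127.488) mod 360) = 50.370°.
50.370° ≤ 87.627° ⇒ inside.

Yes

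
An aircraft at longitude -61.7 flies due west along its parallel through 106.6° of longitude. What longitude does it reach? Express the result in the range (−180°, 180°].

-168.3°

Start at -61.7°; shift −106.6° → -168.3°.
-168.3° already lies in (−180°, 180°].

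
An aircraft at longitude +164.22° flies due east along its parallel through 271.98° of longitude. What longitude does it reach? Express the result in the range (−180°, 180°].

+76.20°

Start at +164.22°; shift +271.98° → +436.20°.
+436.20° lies outside (−180°, 180°]; subtract 360° → +76.20°.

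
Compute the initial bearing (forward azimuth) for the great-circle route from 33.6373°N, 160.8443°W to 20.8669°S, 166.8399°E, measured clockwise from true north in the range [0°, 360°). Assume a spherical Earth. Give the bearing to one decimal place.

214.2°

Δλ = 166.8399 − -160.8443 = 327.6842°; wrapped into (−180°, 180°]: -32.3158°.
θ = atan2( sin Δλ · cos φ₂ , cos φ₁ · sin φ₂ − sin φ₁ · cos φ₂ · cos Δλ )
  = atan2(-0.49952, -0.73399) = -145.762° → normalised to [0°, 360°): 214.238°.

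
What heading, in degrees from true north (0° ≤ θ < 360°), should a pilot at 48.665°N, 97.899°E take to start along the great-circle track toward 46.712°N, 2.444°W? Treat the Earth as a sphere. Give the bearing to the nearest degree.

310°

Δλ = -2.444 − 97.899 = -100.343°.
θ = atan2( sin Δλ · cos φ₂ , cos φ₁ · sin φ₂ − sin φ₁ · cos φ₂ · cos Δλ )
  = atan2(-0.67452, 0.57319) = -49.643° → normalised to [0°, 360°): 310.357°.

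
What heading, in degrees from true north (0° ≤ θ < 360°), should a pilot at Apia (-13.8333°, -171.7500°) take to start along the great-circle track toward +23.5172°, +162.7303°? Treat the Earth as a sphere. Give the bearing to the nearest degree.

326°

Δλ = 162.7303 − -171.7500 = 334.4803°; wrapped into (−180°, 180°]: -25.5197°.
θ = atan2( sin Δλ · cos φ₂ , cos φ₁ · sin φ₂ − sin φ₁ · cos φ₂ · cos Δλ )
  = atan2(-0.39504, 0.58530) = -34.017° → normalised to [0°, 360°): 325.983°.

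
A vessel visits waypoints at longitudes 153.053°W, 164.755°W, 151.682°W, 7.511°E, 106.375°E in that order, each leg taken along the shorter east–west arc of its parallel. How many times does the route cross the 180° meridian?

Leg 1: -153.053° → -164.755°, shortest Δλ = -11.702° (west) — does not cross 180°.
Leg 2: -164.755° → -151.682°, shortest Δλ = 13.073° (east) — does not cross 180°.
Leg 3: -151.682° → +7.511°, shortest Δλ = 159.193° (east) — does not cross 180°.
Leg 4: +7.511° → +106.375°, shortest Δλ = 98.864° (east) — does not cross 180°.
Total crossings: 0.

0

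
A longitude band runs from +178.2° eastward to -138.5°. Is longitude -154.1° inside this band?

Band width going east from +178.2° to -138.5°: ((-138.5 − 178.2) mod 360) = 43.3°.
Offset of -154.1° east of the west edge: ((-154.1 − 178.2) mod 360) = 27.7°.
27.7° ≤ 43.3° ⇒ inside.

Yes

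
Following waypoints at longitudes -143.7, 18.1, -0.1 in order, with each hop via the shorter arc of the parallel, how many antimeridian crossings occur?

0

Leg 1: -143.7° → +18.1°, shortest Δλ = 161.8° (east) — does not cross 180°.
Leg 2: +18.1° → -0.1°, shortest Δλ = -18.2° (west) — does not cross 180°.
Total crossings: 0.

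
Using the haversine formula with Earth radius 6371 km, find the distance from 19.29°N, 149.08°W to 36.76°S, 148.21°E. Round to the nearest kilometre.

9055 km

Δλ = 148.21 − -149.08 = 297.29°; wrapped into (−180°, 180°]: -62.71°.
Δφ = -36.76 − 19.29 = -56.05°.
a = sin²(Δφ/2) + cos φ₁ · cos φ₂ · sin²(Δλ/2) = 0.425501.
c = 2·atan2(√a, √(1−a)) = 1.42124 rad → d = 6371·c ≈ 9054.73 km.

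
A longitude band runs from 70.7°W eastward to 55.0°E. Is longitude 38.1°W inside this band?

Band width going east from -70.7° to +55.0°: ((55.0 − -70.7) mod 360) = 125.7°.
Offset of -38.1° east of the west edge: ((-38.1 − -70.7) mod 360) = 32.6°.
32.6° ≤ 125.7° ⇒ inside.

Yes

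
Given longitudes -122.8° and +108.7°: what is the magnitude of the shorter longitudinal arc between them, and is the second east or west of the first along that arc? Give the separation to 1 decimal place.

128.5° west

Raw difference: 108.7 − -122.8 = 231.5°.
Normalise into (−180°, 180°]: 231.5° − 360° = -128.5°.
Negative ⇒ the second point lies to the west; separation 128.5°.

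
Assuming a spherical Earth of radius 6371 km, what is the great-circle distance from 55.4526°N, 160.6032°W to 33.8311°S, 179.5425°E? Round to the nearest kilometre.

10106 km

Δλ = 179.5425 − -160.6032 = 340.1457°; wrapped into (−180°, 180°]: -19.8543°.
Δφ = -33.8311 − 55.4526 = -89.2837°.
a = sin²(Δφ/2) + cos φ₁ · cos φ₂ · sin²(Δλ/2) = 0.507750.
c = 2·atan2(√a, √(1−a)) = 1.58630 rad → d = 6371·c ≈ 10106.29 km.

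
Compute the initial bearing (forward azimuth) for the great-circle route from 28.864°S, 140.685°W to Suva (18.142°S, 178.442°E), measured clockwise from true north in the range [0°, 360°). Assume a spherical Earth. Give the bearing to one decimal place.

276.8°

Δλ = 178.442 − -140.685 = 319.127°; wrapped into (−180°, 180°]: -40.873°.
θ = atan2( sin Δλ · cos φ₂ , cos φ₁ · sin φ₂ − sin φ₁ · cos φ₂ · cos Δλ )
  = atan2(-0.62185, 0.07419) = -83.197° → normalised to [0°, 360°): 276.803°.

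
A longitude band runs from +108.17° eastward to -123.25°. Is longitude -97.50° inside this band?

Band width going east from +108.17° to -123.25°: ((-123.25 − 108.17) mod 360) = 128.58°.
Offset of -97.50° east of the west edge: ((-97.50 − 108.17) mod 360) = 154.33°.
154.33° > 128.58° ⇒ outside.

No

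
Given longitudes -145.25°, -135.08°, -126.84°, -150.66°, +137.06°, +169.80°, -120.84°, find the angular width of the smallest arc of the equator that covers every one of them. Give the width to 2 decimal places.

Sort the longitudes: -150.66°, -145.25°, -135.08°, -126.84°, -120.84°, +137.06°, +169.80°.
Eastward gaps between consecutive values (wrapping around): 5.41°, 10.17°, 8.24°, 6.00°, 257.90°, 32.74°, 39.54°.
Largest gap = 257.90° ⇒ minimal covering band is its complement: 360° − 257.90° = 102.10°.
Band runs from +137.06° eastward to -120.84°, crossing the antimeridian.

102.10°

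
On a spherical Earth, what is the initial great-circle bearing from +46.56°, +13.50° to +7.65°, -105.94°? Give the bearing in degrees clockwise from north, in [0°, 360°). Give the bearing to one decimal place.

297.3°

Δλ = -105.94 − 13.50 = -119.44°.
θ = atan2( sin Δλ · cos φ₂ , cos φ₁ · sin φ₂ − sin φ₁ · cos φ₂ · cos Δλ )
  = atan2(-0.86312, 0.44524) = -62.713° → normalised to [0°, 360°): 297.287°.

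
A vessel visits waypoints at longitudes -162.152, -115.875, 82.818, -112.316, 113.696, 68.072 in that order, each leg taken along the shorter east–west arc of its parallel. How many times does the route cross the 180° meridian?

Leg 1: -162.152° → -115.875°, shortest Δλ = 46.277° (east) — does not cross 180°.
Leg 2: -115.875° → +82.818°, shortest Δλ = -161.307° (west) — crosses 180°.
Leg 3: +82.818° → -112.316°, shortest Δλ = 164.866° (east) — crosses 180°.
Leg 4: -112.316° → +113.696°, shortest Δλ = -133.988° (west) — crosses 180°.
Leg 5: +113.696° → +68.072°, shortest Δλ = -45.624° (west) — does not cross 180°.
Total crossings: 3.

3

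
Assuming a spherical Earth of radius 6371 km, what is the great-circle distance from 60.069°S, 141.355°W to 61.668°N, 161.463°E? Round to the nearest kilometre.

Δλ = 161.463 − -141.355 = 302.818°; wrapped into (−180°, 180°]: -57.182°.
Δφ = 61.668 − -60.069 = 121.737°.
a = sin²(Δφ/2) + cos φ₁ · cos φ₂ · sin²(Δλ/2) = 0.817240.
c = 2·atan2(√a, √(1−a)) = 2.25813 rad → d = 6371·c ≈ 14386.55 km.

14387 km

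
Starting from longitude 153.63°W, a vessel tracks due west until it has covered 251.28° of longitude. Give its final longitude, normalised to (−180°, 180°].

44.91°W

Start at -153.63°; shift −251.28° → -404.91°.
-404.91° lies outside (−180°, 180°]; add 360° → -44.91°.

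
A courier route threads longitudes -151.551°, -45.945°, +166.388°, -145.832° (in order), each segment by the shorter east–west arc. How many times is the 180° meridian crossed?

Leg 1: -151.551° → -45.945°, shortest Δλ = 105.606° (east) — does not cross 180°.
Leg 2: -45.945° → +166.388°, shortest Δλ = -147.667° (west) — crosses 180°.
Leg 3: +166.388° → -145.832°, shortest Δλ = 47.78° (east) — crosses 180°.
Total crossings: 2.

2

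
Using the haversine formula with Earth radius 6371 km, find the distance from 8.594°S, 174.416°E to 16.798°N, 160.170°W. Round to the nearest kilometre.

Δλ = -160.170 − 174.416 = -334.586°; wrapped into (−180°, 180°]: 25.414°.
Δφ = 16.798 − -8.594 = 25.392°.
a = sin²(Δφ/2) + cos φ₁ · cos φ₂ · sin²(Δλ/2) = 0.094103.
c = 2·atan2(√a, √(1−a)) = 0.62358 rad → d = 6371·c ≈ 3972.81 km.

3973 km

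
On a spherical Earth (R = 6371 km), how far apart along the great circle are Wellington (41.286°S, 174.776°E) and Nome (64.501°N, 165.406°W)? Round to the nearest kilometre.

11890 km

Δλ = -165.406 − 174.776 = -340.182°; wrapped into (−180°, 180°]: 19.818°.
Δφ = 64.501 − -41.286 = 105.787°.
a = sin²(Δφ/2) + cos φ₁ · cos φ₂ · sin²(Δλ/2) = 0.645610.
c = 2·atan2(√a, √(1−a)) = 1.86630 rad → d = 6371·c ≈ 11890.19 km.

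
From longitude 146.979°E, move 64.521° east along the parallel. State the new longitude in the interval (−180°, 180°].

Start at +146.979°; shift +64.521° → +211.500°.
+211.500° lies outside (−180°, 180°]; subtract 360° → -148.500°.

148.500°W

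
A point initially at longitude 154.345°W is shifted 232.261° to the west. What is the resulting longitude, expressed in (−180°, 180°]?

26.606°W

Start at -154.345°; shift −232.261° → -386.606°.
-386.606° lies outside (−180°, 180°]; add 360° → -26.606°.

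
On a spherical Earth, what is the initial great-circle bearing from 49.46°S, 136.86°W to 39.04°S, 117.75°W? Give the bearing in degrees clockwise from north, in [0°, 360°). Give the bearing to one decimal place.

59.7°

Δλ = -117.75 − -136.86 = 19.11°.
θ = atan2( sin Δλ · cos φ₂ , cos φ₁ · sin φ₂ − sin φ₁ · cos φ₂ · cos Δλ )
  = atan2(0.25428, 0.14833) = 59.743° → normalised to [0°, 360°): 59.743°.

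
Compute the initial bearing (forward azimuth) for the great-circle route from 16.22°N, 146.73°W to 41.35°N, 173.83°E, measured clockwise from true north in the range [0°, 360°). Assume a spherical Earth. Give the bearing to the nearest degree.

315°

Δλ = 173.83 − -146.73 = 320.56°; wrapped into (−180°, 180°]: -39.44°.
θ = atan2( sin Δλ · cos φ₂ , cos φ₁ · sin φ₂ − sin φ₁ · cos φ₂ · cos Δλ )
  = atan2(-0.47689, 0.47242) = -45.270° → normalised to [0°, 360°): 314.730°.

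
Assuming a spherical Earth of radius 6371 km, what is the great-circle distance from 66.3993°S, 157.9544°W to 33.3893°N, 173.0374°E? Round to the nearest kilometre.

Δλ = 173.0374 − -157.9544 = 330.9918°; wrapped into (−180°, 180°]: -29.0082°.
Δφ = 33.3893 − -66.3993 = 99.7886°.
a = sin²(Δφ/2) + cos φ₁ · cos φ₂ · sin²(Δλ/2) = 0.605974.
c = 2·atan2(√a, √(1−a)) = 1.78437 rad → d = 6371·c ≈ 11368.19 km.

11368 km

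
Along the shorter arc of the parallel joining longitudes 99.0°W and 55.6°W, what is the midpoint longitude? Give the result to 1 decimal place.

Signed shortest Δλ from -99.0° to -55.6° is +43.4°.
Midpoint longitude = -99.0° + (+43.4°)/2 = -99.0° + 21.7° = -77.3°.

77.3°W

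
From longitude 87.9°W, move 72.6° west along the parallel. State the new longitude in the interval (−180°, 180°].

160.5°W

Start at -87.9°; shift −72.6° → -160.5°.
-160.5° already lies in (−180°, 180°].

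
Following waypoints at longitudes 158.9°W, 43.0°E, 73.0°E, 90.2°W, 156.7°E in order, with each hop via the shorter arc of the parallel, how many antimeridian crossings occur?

2

Leg 1: -158.9° → +43.0°, shortest Δλ = -158.1° (west) — crosses 180°.
Leg 2: +43.0° → +73.0°, shortest Δλ = 30.0° (east) — does not cross 180°.
Leg 3: +73.0° → -90.2°, shortest Δλ = -163.2° (west) — does not cross 180°.
Leg 4: -90.2° → +156.7°, shortest Δλ = -113.1° (west) — crosses 180°.
Total crossings: 2.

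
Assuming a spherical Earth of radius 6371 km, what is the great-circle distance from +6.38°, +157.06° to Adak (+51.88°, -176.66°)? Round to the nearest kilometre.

Δλ = -176.66 − 157.06 = -333.72°; wrapped into (−180°, 180°]: 26.28°.
Δφ = 51.88 − 6.38 = 45.50°.
a = sin²(Δφ/2) + cos φ₁ · cos φ₂ · sin²(Δλ/2) = 0.181250.
c = 2·atan2(√a, √(1−a)) = 0.87955 rad → d = 6371·c ≈ 5603.60 km.

5604 km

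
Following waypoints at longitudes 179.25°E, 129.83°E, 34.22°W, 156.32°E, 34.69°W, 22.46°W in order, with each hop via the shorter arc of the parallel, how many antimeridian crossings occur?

2

Leg 1: +179.25° → +129.83°, shortest Δλ = -49.42° (west) — does not cross 180°.
Leg 2: +129.83° → -34.22°, shortest Δλ = -164.05° (west) — does not cross 180°.
Leg 3: -34.22° → +156.32°, shortest Δλ = -169.46° (west) — crosses 180°.
Leg 4: +156.32° → -34.69°, shortest Δλ = 168.99° (east) — crosses 180°.
Leg 5: -34.69° → -22.46°, shortest Δλ = 12.23° (east) — does not cross 180°.
Total crossings: 2.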